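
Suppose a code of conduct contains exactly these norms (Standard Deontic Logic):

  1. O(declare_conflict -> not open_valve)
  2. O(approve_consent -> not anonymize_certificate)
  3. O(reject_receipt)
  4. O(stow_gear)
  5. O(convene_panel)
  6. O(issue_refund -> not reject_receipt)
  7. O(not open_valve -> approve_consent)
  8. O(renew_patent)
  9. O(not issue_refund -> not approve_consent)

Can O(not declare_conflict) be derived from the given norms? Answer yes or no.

From premise 3 we have O(reject_receipt).
Premise 6 is O(issue_refund -> not reject_receipt); contrapositively O(reject_receipt -> not issue_refund). Since O(reject_receipt) holds, K gives O(not issue_refund).
Applying K to premise 9 (O(not issue_refund -> not approve_consent)) and O(not issue_refund) yields O(not approve_consent).
Premise 7, O(not open_valve -> approve_consent), contraposes to O(not approve_consent -> open_valve); with O(not approve_consent) we get O(open_valve).
Premise 1, O(declare_conflict -> not open_valve), contraposes to O(open_valve -> not declare_conflict); with O(open_valve) we get O(not declare_conflict).
Premises 2, 4, 5, 8 do not contribute to this derivation.
So O(not declare_conflict) follows.

Yes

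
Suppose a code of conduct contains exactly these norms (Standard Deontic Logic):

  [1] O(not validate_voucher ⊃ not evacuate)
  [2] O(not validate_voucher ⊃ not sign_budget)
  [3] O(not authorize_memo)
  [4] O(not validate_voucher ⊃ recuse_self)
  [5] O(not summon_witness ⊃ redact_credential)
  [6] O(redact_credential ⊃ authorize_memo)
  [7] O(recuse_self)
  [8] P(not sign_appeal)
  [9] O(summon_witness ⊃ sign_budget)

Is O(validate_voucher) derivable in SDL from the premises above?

Premise 3 states O(not authorize_memo) outright.
The contrapositive of premise 6 (O(redact_credential ⊃ authorize_memo)) is O(not authorize_memo ⊃ not redact_credential), and O(not authorize_memo) is already established, so O(not redact_credential).
The contrapositive of premise 5 (O(not summon_witness ⊃ redact_credential)) is O(not redact_credential ⊃ summon_witness), and O(not redact_credential) is already established, so O(summon_witness).
With premise 9, O(summon_witness ⊃ sign_budget), the K-axiom yields O(sign_budget).
Premise 2 is O(not validate_voucher ⊃ not sign_budget); contrapositively O(sign_budget ⊃ validate_voucher). Since O(sign_budget) holds, K gives O(validate_voucher).
Premises 1, 4, 7, 8 do not contribute to this derivation.
So O(validate_voucher) follows.

Yes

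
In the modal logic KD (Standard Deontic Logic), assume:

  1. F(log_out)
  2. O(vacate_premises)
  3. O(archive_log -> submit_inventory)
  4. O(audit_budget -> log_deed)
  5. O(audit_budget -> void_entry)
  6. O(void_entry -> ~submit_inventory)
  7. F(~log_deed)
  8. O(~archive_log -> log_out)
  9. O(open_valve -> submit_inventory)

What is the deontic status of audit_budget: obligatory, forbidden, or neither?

Premise 1 is F(log_out), i.e. O(~log_out).
The contrapositive of premise 8 (O(~archive_log -> log_out)) is O(~log_out -> archive_log), and O(~log_out) is already established, so O(archive_log).
Applying K to premise 3 (O(archive_log -> submit_inventory)) and O(archive_log) yields O(submit_inventory).
Premise 6, O(void_entry -> ~submit_inventory), contraposes to O(submit_inventory -> ~void_entry); with O(submit_inventory) we get O(~void_entry).
Premise 5 is O(audit_budget -> void_entry); contrapositively O(~void_entry -> ~audit_budget). Since O(~void_entry) holds, K gives O(~audit_budget).
Premises 2, 4, 7, 9 do not contribute to this derivation.
Thus O(~audit_budget), which is F(audit_budget): audit_budget is forbidden.

Forbidden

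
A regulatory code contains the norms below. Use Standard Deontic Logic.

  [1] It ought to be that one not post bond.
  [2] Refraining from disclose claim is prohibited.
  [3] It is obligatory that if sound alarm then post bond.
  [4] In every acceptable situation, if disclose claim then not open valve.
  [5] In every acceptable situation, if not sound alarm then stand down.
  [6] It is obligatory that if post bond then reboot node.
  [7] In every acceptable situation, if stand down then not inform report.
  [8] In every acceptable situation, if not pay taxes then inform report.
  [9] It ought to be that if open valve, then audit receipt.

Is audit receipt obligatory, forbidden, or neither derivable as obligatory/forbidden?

Neither

Premise 9 is O(open_valve → audit_receipt), but O(open_valve) is not derivable from the premises, so it does not yield O(audit_receipt).
No premise or chain of K-axiom applications forces O(audit_receipt), and none forces O(¬audit_receipt). So audit_receipt is neither obligatory nor forbidden under these norms.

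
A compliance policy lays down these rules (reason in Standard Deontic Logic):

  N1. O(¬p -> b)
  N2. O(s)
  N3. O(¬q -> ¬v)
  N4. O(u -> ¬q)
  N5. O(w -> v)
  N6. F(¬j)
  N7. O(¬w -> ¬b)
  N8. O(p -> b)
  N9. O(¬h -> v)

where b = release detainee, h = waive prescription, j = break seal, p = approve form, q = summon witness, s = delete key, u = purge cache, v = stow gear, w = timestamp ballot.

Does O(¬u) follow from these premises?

Yes

Premises 8 and 1 cover both cases: O(p -> b) and O(¬p -> b). Since p ∨ ¬p is a tautology, O(b) follows.
The contrapositive of premise 7 (O(¬w -> ¬b)) is O(b -> w), and O(b) is already established, so O(w).
Applying K to premise 5 (O(w -> v)) and O(w) yields O(v).
The contrapositive of premise 3 (O(¬q -> ¬v)) is O(v -> q), and O(v) is already established, so O(q).
The contrapositive of premise 4 (O(u -> ¬q)) is O(q -> ¬u), and O(q) is already established, so O(¬u).
Premises 2, 6, 9 do not contribute to this derivation.
So O(¬u) follows.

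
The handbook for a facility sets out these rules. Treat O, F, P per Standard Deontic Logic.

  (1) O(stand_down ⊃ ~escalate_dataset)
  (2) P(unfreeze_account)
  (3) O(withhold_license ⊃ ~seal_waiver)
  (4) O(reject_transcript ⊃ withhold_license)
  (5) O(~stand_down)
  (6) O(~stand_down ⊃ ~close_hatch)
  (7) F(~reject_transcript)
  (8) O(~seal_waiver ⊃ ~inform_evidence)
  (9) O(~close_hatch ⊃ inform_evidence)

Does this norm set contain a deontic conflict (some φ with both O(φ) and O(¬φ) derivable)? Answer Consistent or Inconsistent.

Inconsistent

Premise 5 gives O(~stand_down).
Applying K to premise 6 (O(~stand_down ⊃ ~close_hatch)) and O(~stand_down) yields O(~close_hatch).
Applying K to premise 9 (O(~close_hatch ⊃ inform_evidence)) and O(~close_hatch) yields O(inform_evidence).
Premise 8, O(~seal_waiver ⊃ ~inform_evidence), contraposes to O(inform_evidence ⊃ seal_waiver); with O(inform_evidence) we get O(seal_waiver).
The contrapositive of premise 3 (O(withhold_license ⊃ ~seal_waiver)) is O(seal_waiver ⊃ ~withhold_license), and O(seal_waiver) is already established, so O(~withhold_license).
Premise 4, O(reject_transcript ⊃ withhold_license), contraposes to O(~withhold_license ⊃ ~reject_transcript); with O(~withhold_license) we get O(~reject_transcript).
But premise 7, F(~reject_transcript), means O(reject_transcript).
We now have both O(~reject_transcript) and O(reject_transcript) — reject_transcript is simultaneously obligatory and forbidden, violating the D-axiom.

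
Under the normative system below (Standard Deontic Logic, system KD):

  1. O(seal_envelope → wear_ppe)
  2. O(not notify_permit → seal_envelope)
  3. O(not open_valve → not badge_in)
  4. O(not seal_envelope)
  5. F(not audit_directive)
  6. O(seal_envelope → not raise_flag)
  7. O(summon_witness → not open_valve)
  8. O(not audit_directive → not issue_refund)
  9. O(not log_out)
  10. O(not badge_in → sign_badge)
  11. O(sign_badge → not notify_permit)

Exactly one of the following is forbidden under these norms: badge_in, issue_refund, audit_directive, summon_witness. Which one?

From premise 4 we have O(not seal_envelope).
Premise 2 is O(not notify_permit → seal_envelope); contrapositively O(not seal_envelope → notify_permit). Since O(not seal_envelope) holds, K gives O(notify_permit).
Premise 11, O(sign_badge → not notify_permit), contraposes to O(notify_permit → not sign_badge); with O(notify_permit) we get O(not sign_badge).
Premise 10 is O(not badge_in → sign_badge); contrapositively O(not sign_badge → badge_in). Since O(not sign_badge) holds, K gives O(badge_in).
Premise 3, O(not open_valve → not badge_in), contraposes to O(badge_in → open_valve); with O(badge_in) we get O(open_valve).
Premise 7 is O(summon_witness → not open_valve); contrapositively O(open_valve → not summon_witness). Since O(open_valve) holds, K gives O(not summon_witness).
So O(not summon_witness) holds, i.e. summon_witness is forbidden. None of the other listed options is forbidden under the premises.

summon_witness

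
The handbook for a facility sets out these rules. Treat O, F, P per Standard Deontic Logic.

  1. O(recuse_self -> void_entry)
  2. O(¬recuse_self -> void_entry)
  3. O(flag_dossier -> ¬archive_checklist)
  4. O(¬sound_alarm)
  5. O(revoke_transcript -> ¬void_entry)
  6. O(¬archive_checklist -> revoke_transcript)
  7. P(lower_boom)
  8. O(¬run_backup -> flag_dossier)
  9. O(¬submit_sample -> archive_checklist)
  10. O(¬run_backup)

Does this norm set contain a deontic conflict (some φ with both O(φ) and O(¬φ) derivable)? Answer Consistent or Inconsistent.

Inconsistent

Premises 2 and 1 cover both cases: O(¬recuse_self -> void_entry) and O(recuse_self -> void_entry). Since ¬recuse_self ∨ recuse_self is a tautology, O(void_entry) follows.
The contrapositive of premise 5 (O(revoke_transcript -> ¬void_entry)) is O(void_entry -> ¬revoke_transcript), and O(void_entry) is already established, so O(¬revoke_transcript).
Premise 6 is O(¬archive_checklist -> revoke_transcript); contrapositively O(¬revoke_transcript -> archive_checklist). Since O(¬revoke_transcript) holds, K gives O(archive_checklist).
Premise 3 is O(flag_dossier -> ¬archive_checklist); contrapositively O(archive_checklist -> ¬flag_dossier). Since O(archive_checklist) holds, K gives O(¬flag_dossier).
Premise 8, O(¬run_backup -> flag_dossier), contraposes to O(¬flag_dossier -> run_backup); with O(¬flag_dossier) we get O(run_backup).
But premise 10 directly asserts O(¬run_backup).
We now have both O(run_backup) and O(¬run_backup) — run_backup is simultaneously obligatory and forbidden, violating the D-axiom.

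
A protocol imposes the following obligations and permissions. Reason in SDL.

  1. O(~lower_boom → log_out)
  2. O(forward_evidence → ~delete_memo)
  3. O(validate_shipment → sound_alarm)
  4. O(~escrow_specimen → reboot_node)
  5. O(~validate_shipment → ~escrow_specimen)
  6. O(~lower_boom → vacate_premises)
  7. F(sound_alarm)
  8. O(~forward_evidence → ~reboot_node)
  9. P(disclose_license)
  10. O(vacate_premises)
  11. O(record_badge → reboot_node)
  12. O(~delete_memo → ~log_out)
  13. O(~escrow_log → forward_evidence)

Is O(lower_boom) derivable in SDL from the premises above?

Yes

F(sound_alarm) at premise 7 means O(~sound_alarm).
Premise 3 is O(validate_shipment → sound_alarm); contrapositively O(~sound_alarm → ~validate_shipment). Since O(~sound_alarm) holds, K gives O(~validate_shipment).
From O(~validate_shipment) and premise 5, O(~validate_shipment → ~escrow_specimen), we obtain O(~escrow_specimen).
Premise 4 is O(~escrow_specimen → reboot_node); since O(~escrow_specimen), deontic closure gives O(reboot_node).
Premise 8, O(~forward_evidence → ~reboot_node), contraposes to O(reboot_node → forward_evidence); with O(reboot_node) we get O(forward_evidence).
From O(forward_evidence) and premise 2, O(forward_evidence → ~delete_memo), we obtain O(~delete_memo).
Premise 12 is O(~delete_memo → ~log_out); since O(~delete_memo), deontic closure gives O(~log_out).
Premise 1 is O(~lower_boom → log_out); contrapositively O(~log_out → lower_boom). Since O(~log_out) holds, K gives O(lower_boom).
Premises 6, 9, 10, 11, 13 do not contribute to this derivation.
So O(lower_boom) follows.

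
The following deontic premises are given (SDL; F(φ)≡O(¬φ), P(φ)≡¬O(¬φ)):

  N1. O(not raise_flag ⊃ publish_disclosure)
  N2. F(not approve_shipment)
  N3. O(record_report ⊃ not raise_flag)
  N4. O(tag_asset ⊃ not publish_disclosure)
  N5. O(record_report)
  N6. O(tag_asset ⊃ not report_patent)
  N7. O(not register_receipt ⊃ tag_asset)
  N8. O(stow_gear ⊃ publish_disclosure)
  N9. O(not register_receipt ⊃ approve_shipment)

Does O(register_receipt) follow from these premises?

Premise 5 gives O(record_report).
From O(record_report) and premise 3, O(record_report ⊃ not raise_flag), we obtain O(not raise_flag).
From O(not raise_flag) and premise 1, O(not raise_flag ⊃ publish_disclosure), we obtain O(publish_disclosure).
Premise 4 is O(tag_asset ⊃ not publish_disclosure); contrapositively O(publish_disclosure ⊃ not tag_asset). Since O(publish_disclosure) holds, K gives O(not tag_asset).
Premise 7, O(not register_receipt ⊃ tag_asset), contraposes to O(not tag_asset ⊃ register_receipt); with O(not tag_asset) we get O(register_receipt).
Premises 2, 6, 8, 9 do not contribute to this derivation.
So O(register_receipt) follows.

Yes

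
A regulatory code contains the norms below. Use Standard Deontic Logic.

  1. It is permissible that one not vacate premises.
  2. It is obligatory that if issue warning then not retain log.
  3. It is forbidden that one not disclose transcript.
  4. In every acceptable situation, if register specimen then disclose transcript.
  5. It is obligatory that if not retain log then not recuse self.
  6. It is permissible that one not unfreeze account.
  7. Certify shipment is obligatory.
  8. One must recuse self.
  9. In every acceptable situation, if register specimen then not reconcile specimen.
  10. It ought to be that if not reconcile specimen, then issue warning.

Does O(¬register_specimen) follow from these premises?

From premise 8 we have O(recuse_self).
The contrapositive of premise 5 (O(¬retain_log → ¬recuse_self)) is O(recuse_self → retain_log), and O(recuse_self) is already established, so O(retain_log).
Premise 2, O(issue_warning → ¬retain_log), contraposes to O(retain_log → ¬issue_warning); with O(retain_log) we get O(¬issue_warning).
The contrapositive of premise 10 (O(¬reconcile_specimen → issue_warning)) is O(¬issue_warning → reconcile_specimen), and O(¬issue_warning) is already established, so O(reconcile_specimen).
Premise 9, O(register_specimen → ¬reconcile_specimen), contraposes to O(reconcile_specimen → ¬register_specimen); with O(reconcile_specimen) we get O(¬register_specimen).
Premises 1, 3, 4, 6, 7 do not contribute to this derivation.
So O(¬register_specimen) follows.

Yes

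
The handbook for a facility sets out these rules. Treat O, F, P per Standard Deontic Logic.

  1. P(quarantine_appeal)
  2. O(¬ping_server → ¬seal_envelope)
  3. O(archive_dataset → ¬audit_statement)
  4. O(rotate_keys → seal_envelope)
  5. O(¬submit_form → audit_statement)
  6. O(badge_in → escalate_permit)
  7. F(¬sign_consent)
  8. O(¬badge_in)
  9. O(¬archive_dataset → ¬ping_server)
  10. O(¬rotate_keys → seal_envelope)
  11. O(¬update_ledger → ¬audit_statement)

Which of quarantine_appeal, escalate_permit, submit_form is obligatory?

Premises 4 and 10 cover both cases: O(rotate_keys → seal_envelope) and O(¬rotate_keys → seal_envelope). Since rotate_keys ∨ ¬rotate_keys is a tautology, O(seal_envelope) follows.
Premise 2 is O(¬ping_server → ¬seal_envelope); contrapositively O(seal_envelope → ping_server). Since O(seal_envelope) holds, K gives O(ping_server).
The contrapositive of premise 9 (O(¬archive_dataset → ¬ping_server)) is O(ping_server → archive_dataset), and O(ping_server) is already established, so O(archive_dataset).
Applying K to premise 3 (O(archive_dataset → ¬audit_statement)) and O(archive_dataset) yields O(¬audit_statement).
The contrapositive of premise 5 (O(¬submit_form → audit_statement)) is O(¬audit_statement → submit_form), and O(¬audit_statement) is already established, so O(submit_form).
So O(submit_form) holds — submit_form is obligatory. None of the other listed options is made obligatory by any chain of premises.

submit_form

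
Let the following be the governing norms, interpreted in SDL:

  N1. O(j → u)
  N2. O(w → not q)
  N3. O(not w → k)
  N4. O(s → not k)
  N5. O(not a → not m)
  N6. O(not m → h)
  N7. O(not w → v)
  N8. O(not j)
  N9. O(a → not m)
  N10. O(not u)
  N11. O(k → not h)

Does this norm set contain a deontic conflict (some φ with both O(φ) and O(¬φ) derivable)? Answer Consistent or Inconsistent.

Consistent

Premise 1 is O(j → u), but O(j) is not derivable from the premises, so it does not yield O(u).
So O(u) is not derivable, and the apparent clash with O(not u) does not arise.
A world satisfying every obligation exists (e.g. a=false, h=true, j=false, k=false, m=false, q=false, s=false, u=false, v=false, w=true); no atom is both obligatory and forbidden, so the set is consistent.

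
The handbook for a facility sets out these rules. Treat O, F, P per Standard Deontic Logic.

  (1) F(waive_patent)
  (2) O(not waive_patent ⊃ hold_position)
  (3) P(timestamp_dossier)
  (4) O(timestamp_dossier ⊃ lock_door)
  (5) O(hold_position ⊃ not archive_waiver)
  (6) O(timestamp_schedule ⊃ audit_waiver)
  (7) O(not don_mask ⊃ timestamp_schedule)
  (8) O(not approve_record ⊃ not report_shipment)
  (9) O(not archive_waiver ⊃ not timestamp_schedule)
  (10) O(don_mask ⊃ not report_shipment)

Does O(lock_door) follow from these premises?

Premise 4 is O(timestamp_dossier ⊃ lock_door), but O(timestamp_dossier) is not derivable from the premises (the permission P(timestamp_dossier) asserts only not O(not timestamp_dossier), not O(timestamp_dossier)), so it does not yield O(lock_door).
No other premise forces O(lock_door). An ideal world satisfying every premise can still have lock_door false, so O(lock_door) is not derivable.

No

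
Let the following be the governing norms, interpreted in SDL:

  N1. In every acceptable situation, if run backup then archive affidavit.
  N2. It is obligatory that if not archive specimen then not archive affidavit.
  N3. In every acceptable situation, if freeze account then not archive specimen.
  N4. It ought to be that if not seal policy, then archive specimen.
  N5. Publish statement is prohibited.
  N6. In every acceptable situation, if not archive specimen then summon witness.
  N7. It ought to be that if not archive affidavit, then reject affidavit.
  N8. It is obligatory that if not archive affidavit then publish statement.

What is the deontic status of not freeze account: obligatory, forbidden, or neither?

Premise 5, F(publish_statement), is equivalent to O(¬publish_statement).
Premise 8 is O(¬archive_affidavit → publish_statement); contrapositively O(¬publish_statement → archive_affidavit). Since O(¬publish_statement) holds, K gives O(archive_affidavit).
Premise 2, O(¬archive_specimen → ¬archive_affidavit), contraposes to O(archive_affidavit → archive_specimen); with O(archive_affidavit) we get O(archive_specimen).
Premise 3 is O(freeze_account → ¬archive_specimen); contrapositively O(archive_specimen → ¬freeze_account). Since O(archive_specimen) holds, K gives O(¬freeze_account).
Premises 1, 4, 6, 7 do not contribute to this derivation.
Hence ¬freeze_account is obligatory.

Obligatory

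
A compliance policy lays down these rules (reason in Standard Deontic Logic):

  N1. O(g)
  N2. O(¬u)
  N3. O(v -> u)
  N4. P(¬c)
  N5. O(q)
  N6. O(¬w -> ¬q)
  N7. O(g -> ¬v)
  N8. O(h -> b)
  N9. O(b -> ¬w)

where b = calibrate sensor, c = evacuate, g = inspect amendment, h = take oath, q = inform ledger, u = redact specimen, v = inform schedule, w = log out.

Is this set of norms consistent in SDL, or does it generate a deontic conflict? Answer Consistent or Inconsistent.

Consistent

Premise 3 is O(v -> u), but O(v) is not derivable from the premises, so it does not yield O(u).
So O(u) is not derivable, and the apparent clash with O(¬u) does not arise.
A world satisfying every obligation exists (e.g. b=false, c=false, g=true, h=false, q=true, u=false, v=false, w=true); no atom is both obligatory and forbidden, so the set is consistent.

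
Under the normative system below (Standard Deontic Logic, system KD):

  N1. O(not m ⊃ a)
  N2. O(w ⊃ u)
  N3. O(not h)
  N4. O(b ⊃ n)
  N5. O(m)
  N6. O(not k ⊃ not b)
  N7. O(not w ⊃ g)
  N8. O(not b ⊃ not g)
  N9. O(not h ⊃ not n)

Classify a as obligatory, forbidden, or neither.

Neither

Premise 1 is O(not m ⊃ a), but O(not m) is not derivable from the premises, so it does not yield O(a).
No premise or chain of K-axiom applications forces O(a), and none forces O(not a). So a is neither obligatory nor forbidden under these norms.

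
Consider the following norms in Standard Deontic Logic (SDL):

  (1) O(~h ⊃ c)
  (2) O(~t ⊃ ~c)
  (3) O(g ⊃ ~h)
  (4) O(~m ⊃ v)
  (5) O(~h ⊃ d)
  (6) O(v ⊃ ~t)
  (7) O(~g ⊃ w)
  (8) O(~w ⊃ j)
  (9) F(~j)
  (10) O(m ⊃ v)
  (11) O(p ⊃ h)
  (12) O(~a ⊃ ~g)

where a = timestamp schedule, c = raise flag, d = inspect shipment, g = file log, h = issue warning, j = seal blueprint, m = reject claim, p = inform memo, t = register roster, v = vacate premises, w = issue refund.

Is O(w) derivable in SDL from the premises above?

Premises 4 and 10 are O(~m ⊃ v) and O(m ⊃ v); every ideal world satisfies ~m or m, so in either case v holds — hence O(v).
From O(v) and premise 6, O(v ⊃ ~t), we obtain O(~t).
With premise 2, O(~t ⊃ ~c), the K-axiom yields O(~c).
Premise 1, O(~h ⊃ c), contraposes to O(~c ⊃ h); with O(~c) we get O(h).
Premise 3, O(g ⊃ ~h), contraposes to O(h ⊃ ~g); with O(h) we get O(~g).
With premise 7, O(~g ⊃ w), the K-axiom yields O(w).
Premises 5, 8, 9, 11, 12 do not contribute to this derivation.
So O(w) follows.

Yes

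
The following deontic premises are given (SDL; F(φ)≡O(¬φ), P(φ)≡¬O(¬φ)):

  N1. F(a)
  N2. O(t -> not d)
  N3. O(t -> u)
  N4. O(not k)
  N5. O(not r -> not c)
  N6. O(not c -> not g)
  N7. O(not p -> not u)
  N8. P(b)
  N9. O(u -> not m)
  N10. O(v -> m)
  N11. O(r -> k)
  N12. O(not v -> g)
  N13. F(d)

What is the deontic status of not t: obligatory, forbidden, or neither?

Obligatory

From premise 4 we have O(not k).
The contrapositive of premise 11 (O(r -> k)) is O(not k -> not r), and O(not k) is already established, so O(not r).
From O(not r) and premise 5, O(not r -> not c), we obtain O(not c).
From O(not c) and premise 6, O(not c -> not g), we obtain O(not g).
Premise 12, O(not v -> g), contraposes to O(not g -> v); with O(not g) we get O(v).
With premise 10, O(v -> m), the K-axiom yields O(m).
The contrapositive of premise 9 (O(u -> not m)) is O(m -> not u), and O(m) is already established, so O(not u).
Premise 3, O(t -> u), contraposes to O(not u -> not t); with O(not u) we get O(not t).
Premises 1, 2, 7, 8, 13 do not contribute to this derivation.
Hence not t is obligatory.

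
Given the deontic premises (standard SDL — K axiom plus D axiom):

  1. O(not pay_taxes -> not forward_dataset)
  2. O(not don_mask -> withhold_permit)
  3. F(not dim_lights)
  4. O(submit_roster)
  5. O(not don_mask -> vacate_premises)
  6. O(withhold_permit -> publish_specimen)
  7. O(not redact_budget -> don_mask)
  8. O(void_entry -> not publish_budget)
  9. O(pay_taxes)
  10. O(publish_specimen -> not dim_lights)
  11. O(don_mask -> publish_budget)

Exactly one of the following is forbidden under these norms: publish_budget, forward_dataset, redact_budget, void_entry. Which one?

void_entry

Premise 3, F(not dim_lights), is equivalent to O(dim_lights).
Premise 10, O(publish_specimen -> not dim_lights), contraposes to O(dim_lights -> not publish_specimen); with O(dim_lights) we get O(not publish_specimen).
Premise 6 is O(withhold_permit -> publish_specimen); contrapositively O(not publish_specimen -> not withhold_permit). Since O(not publish_specimen) holds, K gives O(not withhold_permit).
The contrapositive of premise 2 (O(not don_mask -> withhold_permit)) is O(not withhold_permit -> don_mask), and O(not withhold_permit) is already established, so O(don_mask).
Applying K to premise 11 (O(don_mask -> publish_budget)) and O(don_mask) yields O(publish_budget).
The contrapositive of premise 8 (O(void_entry -> not publish_budget)) is O(publish_budget -> not void_entry), and O(publish_budget) is already established, so O(not void_entry).
So O(not void_entry) holds, i.e. void_entry is forbidden. None of the other listed options is forbidden under the premises.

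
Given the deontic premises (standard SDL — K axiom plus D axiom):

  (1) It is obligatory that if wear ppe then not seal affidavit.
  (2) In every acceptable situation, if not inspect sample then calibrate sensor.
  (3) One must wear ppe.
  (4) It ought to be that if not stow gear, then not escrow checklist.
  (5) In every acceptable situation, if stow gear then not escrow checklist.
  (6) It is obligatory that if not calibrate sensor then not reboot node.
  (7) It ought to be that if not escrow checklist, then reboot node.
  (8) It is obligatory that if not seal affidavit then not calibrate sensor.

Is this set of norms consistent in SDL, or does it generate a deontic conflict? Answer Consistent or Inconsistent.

Premises 4 and 5 are O(¬stow_gear → ¬escrow_checklist) and O(stow_gear → ¬escrow_checklist); every ideal world satisfies ¬stow_gear or stow_gear, so in either case ¬escrow_checklist holds — hence O(¬escrow_checklist).
With premise 7, O(¬escrow_checklist → reboot_node), the K-axiom yields O(reboot_node).
Premise 6 is O(¬calibrate_sensor → ¬reboot_node); contrapositively O(reboot_node → calibrate_sensor). Since O(reboot_node) holds, K gives O(calibrate_sensor).
The contrapositive of premise 8 (O(¬seal_affidavit → ¬calibrate_sensor)) is O(calibrate_sensor → seal_affidavit), and O(calibrate_sensor) is already established, so O(seal_affidavit).
The contrapositive of premise 1 (O(wear_ppe → ¬seal_affidavit)) is O(seal_affidavit → ¬wear_ppe), and O(seal_affidavit) is already established, so O(¬wear_ppe).
However, premise 3 gives O(wear_ppe).
We now have both O(¬wear_ppe) and O(wear_ppe) — wear_ppe is simultaneously obligatory and forbidden, violating the D-axiom.

Inconsistent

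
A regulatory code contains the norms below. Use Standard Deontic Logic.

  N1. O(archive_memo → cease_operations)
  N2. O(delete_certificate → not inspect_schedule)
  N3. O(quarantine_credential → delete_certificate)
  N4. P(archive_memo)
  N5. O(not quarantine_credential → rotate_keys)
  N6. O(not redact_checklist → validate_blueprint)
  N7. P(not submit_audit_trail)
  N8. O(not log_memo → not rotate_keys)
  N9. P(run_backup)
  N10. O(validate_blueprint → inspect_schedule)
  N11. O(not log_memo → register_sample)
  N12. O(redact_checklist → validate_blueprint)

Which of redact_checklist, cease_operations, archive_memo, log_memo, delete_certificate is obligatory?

Premises 12 and 6 are O(redact_checklist → validate_blueprint) and O(not redact_checklist → validate_blueprint); every ideal world satisfies redact_checklist or not redact_checklist, so in either case validate_blueprint holds — hence O(validate_blueprint).
Applying K to premise 10 (O(validate_blueprint → inspect_schedule)) and O(validate_blueprint) yields O(inspect_schedule).
Premise 2, O(delete_certificate → not inspect_schedule), contraposes to O(inspect_schedule → not delete_certificate); with O(inspect_schedule) we get O(not delete_certificate).
Premise 3, O(quarantine_credential → delete_certificate), contraposes to O(not delete_certificate → not quarantine_credential); with O(not delete_certificate) we get O(not quarantine_credential).
Premise 5 is O(not quarantine_credential → rotate_keys); since O(not quarantine_credential), deontic closure gives O(rotate_keys).
Premise 8 is O(not log_memo → not rotate_keys); contrapositively O(rotate_keys → log_memo). Since O(rotate_keys) holds, K gives O(log_memo).
So O(log_memo) holds — log_memo is obligatory. None of the other listed options is made obligatory by any chain of premises.

log_memo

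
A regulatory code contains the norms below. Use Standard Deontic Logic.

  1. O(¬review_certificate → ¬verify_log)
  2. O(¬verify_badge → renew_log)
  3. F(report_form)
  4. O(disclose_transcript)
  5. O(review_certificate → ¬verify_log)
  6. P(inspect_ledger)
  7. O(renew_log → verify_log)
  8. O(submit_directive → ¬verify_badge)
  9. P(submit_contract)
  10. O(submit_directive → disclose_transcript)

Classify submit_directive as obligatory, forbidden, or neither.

Premises 5 and 1 cover both cases: O(review_certificate → ¬verify_log) and O(¬review_certificate → ¬verify_log). Since review_certificate ∨ ¬review_certificate is a tautology, O(¬verify_log) follows.
The contrapositive of premise 7 (O(renew_log → verify_log)) is O(¬verify_log → ¬renew_log), and O(¬verify_log) is already established, so O(¬renew_log).
Premise 2, O(¬verify_badge → renew_log), contraposes to O(¬renew_log → verify_badge); with O(¬renew_log) we get O(verify_badge).
Premise 8 is O(submit_directive → ¬verify_badge); contrapositively O(verify_badge → ¬submit_directive). Since O(verify_badge) holds, K gives O(¬submit_directive).
Premises 3, 4, 6, 9, 10 do not contribute to this derivation.
Thus O(¬submit_directive), which is F(submit_directive): submit_directive is forbidden.

Forbidden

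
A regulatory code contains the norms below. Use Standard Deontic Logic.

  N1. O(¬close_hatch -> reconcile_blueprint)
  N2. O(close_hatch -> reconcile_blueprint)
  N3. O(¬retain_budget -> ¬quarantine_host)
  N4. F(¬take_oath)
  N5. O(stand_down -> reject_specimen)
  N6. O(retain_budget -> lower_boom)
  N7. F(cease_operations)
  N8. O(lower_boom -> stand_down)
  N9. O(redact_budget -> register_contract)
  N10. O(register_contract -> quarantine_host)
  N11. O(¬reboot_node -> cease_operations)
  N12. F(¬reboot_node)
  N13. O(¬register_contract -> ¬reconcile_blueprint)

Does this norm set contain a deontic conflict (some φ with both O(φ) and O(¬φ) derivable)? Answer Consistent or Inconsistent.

Premise 11 is O(¬reboot_node -> cease_operations), but O(¬reboot_node) is not derivable from the premises, so it does not yield O(cease_operations).
So O(cease_operations) is not derivable, and the apparent clash with O(¬cease_operations) does not arise.
A world satisfying every obligation exists (e.g. cease_operations=false, close_hatch=false, lower_boom=true, quarantine_host=true, reboot_node=true, reconcile_blueprint=true, redact_budget=false, register_contract=true, reject_specimen=true, retain_budget=true, stand_down=true, take_oath=true); no atom is both obligatory and forbidden, so the set is consistent.

Consistent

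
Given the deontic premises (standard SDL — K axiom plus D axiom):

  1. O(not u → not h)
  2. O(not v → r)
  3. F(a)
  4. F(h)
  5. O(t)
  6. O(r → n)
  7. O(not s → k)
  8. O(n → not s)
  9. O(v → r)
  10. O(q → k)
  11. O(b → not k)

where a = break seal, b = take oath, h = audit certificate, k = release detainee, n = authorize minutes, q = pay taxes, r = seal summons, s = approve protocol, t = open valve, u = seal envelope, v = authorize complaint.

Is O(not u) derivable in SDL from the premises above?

Premise 1 is O(not u → not h); even if O(not h) held, inferring O(not u) would be affirming the consequent — invalid.
No other premise forces O(not u). An ideal world satisfying every premise can still have not u false, so O(not u) is not derivable.

No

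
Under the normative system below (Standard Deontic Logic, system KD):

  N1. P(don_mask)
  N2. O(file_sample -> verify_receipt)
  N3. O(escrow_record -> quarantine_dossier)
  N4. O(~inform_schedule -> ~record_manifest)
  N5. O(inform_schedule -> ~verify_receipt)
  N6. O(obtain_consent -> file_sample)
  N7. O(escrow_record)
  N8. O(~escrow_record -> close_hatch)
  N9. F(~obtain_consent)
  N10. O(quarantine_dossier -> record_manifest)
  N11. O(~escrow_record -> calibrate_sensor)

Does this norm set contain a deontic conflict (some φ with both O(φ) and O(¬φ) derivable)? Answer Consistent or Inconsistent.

Inconsistent

Premise 7 states O(escrow_record) outright.
With premise 3, O(escrow_record -> quarantine_dossier), the K-axiom yields O(quarantine_dossier).
With premise 10, O(quarantine_dossier -> record_manifest), the K-axiom yields O(record_manifest).
Premise 4, O(~inform_schedule -> ~record_manifest), contraposes to O(record_manifest -> inform_schedule); with O(record_manifest) we get O(inform_schedule).
Premise 5 is O(inform_schedule -> ~verify_receipt); since O(inform_schedule), deontic closure gives O(~verify_receipt).
Premise 2, O(file_sample -> verify_receipt), contraposes to O(~verify_receipt -> ~file_sample); with O(~verify_receipt) we get O(~file_sample).
Premise 6, O(obtain_consent -> file_sample), contraposes to O(~file_sample -> ~obtain_consent); with O(~file_sample) we get O(~obtain_consent).
Yet premise 9 is F(~obtain_consent), i.e. O(obtain_consent).
We now have both O(~obtain_consent) and O(obtain_consent) — obtain_consent is simultaneously obligatory and forbidden, violating the D-axiom.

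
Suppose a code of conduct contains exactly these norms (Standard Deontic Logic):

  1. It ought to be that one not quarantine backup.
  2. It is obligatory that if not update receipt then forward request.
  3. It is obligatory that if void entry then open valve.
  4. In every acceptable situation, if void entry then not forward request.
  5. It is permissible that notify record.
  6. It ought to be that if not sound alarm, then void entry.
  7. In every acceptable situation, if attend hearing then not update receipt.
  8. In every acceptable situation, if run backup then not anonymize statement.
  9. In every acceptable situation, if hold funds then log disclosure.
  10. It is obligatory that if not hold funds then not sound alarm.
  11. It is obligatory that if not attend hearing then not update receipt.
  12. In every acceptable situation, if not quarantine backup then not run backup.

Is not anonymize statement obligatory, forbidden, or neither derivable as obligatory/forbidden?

Neither

Premise 8 is O(run_backup → ¬anonymize_statement), but O(run_backup) is not derivable from the premises, so it does not yield O(¬anonymize_statement).
No premise or chain of K-axiom applications forces O(¬anonymize_statement), and none forces O(anonymize_statement). So ¬anonymize_statement is neither obligatory nor forbidden under these norms.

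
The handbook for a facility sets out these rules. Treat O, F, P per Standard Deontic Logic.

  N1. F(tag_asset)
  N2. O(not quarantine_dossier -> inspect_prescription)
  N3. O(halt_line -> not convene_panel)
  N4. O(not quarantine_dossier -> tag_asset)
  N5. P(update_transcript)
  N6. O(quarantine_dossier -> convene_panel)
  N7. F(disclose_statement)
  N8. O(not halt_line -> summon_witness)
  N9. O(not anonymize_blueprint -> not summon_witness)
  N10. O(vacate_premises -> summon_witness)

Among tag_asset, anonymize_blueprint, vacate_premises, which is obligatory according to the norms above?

Premise 1 is F(tag_asset), i.e. O(not tag_asset).
Premise 4, O(not quarantine_dossier -> tag_asset), contraposes to O(not tag_asset -> quarantine_dossier); with O(not tag_asset) we get O(quarantine_dossier).
Applying K to premise 6 (O(quarantine_dossier -> convene_panel)) and O(quarantine_dossier) yields O(convene_panel).
The contrapositive of premise 3 (O(halt_line -> not convene_panel)) is O(convene_panel -> not halt_line), and O(convene_panel) is already established, so O(not halt_line).
Premise 8 is O(not halt_line -> summon_witness); since O(not halt_line), deontic closure gives O(summon_witness).
Premise 9 is O(not anonymize_blueprint -> not summon_witness); contrapositively O(summon_witness -> anonymize_blueprint). Since O(summon_witness) holds, K gives O(anonymize_blueprint).
So O(anonymize_blueprint) holds — anonymize_blueprint is obligatory. None of the other listed options is made obligatory by any chain of premises.

anonymize_blueprint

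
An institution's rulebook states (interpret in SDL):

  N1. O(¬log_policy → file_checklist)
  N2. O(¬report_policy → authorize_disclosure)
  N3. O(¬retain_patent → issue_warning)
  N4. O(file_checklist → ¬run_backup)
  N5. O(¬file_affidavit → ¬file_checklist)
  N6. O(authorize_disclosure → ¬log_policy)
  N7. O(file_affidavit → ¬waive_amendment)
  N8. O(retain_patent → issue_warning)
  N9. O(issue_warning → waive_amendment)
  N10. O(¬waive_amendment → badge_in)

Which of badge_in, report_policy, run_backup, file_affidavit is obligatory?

By case analysis on retain_patent: premise 8 gives O(retain_patent → issue_warning) and premise 3 gives O(¬retain_patent → issue_warning), so O(issue_warning) either way.
Premise 9 is O(issue_warning → waive_amendment); since O(issue_warning), deontic closure gives O(waive_amendment).
Premise 7 is O(file_affidavit → ¬waive_amendment); contrapositively O(waive_amendment → ¬file_affidavit). Since O(waive_amendment) holds, K gives O(¬file_affidavit).
Premise 5 is O(¬file_affidavit → ¬file_checklist); since O(¬file_affidavit), deontic closure gives O(¬file_checklist).
The contrapositive of premise 1 (O(¬log_policy → file_checklist)) is O(¬file_checklist → log_policy), and O(¬file_checklist) is already established, so O(log_policy).
Premise 6 is O(authorize_disclosure → ¬log_policy); contrapositively O(log_policy → ¬authorize_disclosure). Since O(log_policy) holds, K gives O(¬authorize_disclosure).
Premise 2 is O(¬report_policy → authorize_disclosure); contrapositively O(¬authorize_disclosure → report_policy). Since O(¬authorize_disclosure) holds, K gives O(report_policy).
So O(report_policy) holds — report_policy is obligatory. None of the other listed options is made obligatory by any chain of premises.

report_policy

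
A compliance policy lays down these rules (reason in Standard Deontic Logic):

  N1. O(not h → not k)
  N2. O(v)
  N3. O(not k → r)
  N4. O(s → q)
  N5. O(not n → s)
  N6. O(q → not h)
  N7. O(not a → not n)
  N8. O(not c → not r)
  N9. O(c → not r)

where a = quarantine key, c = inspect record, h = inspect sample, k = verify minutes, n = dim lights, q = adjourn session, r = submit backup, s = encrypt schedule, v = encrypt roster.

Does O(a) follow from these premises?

By case analysis on c: premise 9 gives O(c → not r) and premise 8 gives O(not c → not r), so O(not r) either way.
The contrapositive of premise 3 (O(not k → r)) is O(not r → k), and O(not r) is already established, so O(k).
The contrapositive of premise 1 (O(not h → not k)) is O(k → h), and O(k) is already established, so O(h).
Premise 6, O(q → not h), contraposes to O(h → not q); with O(h) we get O(not q).
Premise 4 is O(s → q); contrapositively O(not q → not s). Since O(not q) holds, K gives O(not s).
The contrapositive of premise 5 (O(not n → s)) is O(not s → n), and O(not s) is already established, so O(n).
The contrapositive of premise 7 (O(not a → not n)) is O(n → a), and O(n) is already established, so O(a).
Premise 2 does not contribute to this derivation.
So O(a) follows.

Yes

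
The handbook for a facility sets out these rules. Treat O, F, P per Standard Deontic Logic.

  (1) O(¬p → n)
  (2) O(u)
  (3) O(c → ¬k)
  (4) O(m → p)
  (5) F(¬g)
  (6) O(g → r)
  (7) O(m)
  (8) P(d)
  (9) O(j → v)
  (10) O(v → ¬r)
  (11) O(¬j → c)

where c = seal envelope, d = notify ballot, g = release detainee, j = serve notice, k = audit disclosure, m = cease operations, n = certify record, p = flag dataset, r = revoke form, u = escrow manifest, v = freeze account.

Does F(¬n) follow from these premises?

No

Premise 1 is O(¬p → n), but O(¬p) is not derivable from the premises, so it does not yield O(n).
No other premise forces O(n). An ideal world satisfying every premise can still have ¬n true, so F(¬n) is not derivable.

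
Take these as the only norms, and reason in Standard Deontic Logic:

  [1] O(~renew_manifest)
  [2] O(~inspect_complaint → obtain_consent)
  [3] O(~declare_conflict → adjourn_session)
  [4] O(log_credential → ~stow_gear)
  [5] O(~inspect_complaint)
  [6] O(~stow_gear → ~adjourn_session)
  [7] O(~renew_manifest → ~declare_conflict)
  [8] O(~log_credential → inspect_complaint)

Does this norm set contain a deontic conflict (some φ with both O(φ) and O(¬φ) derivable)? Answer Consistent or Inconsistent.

Inconsistent

Premise 1 states O(~renew_manifest) outright.
From O(~renew_manifest) and premise 7, O(~renew_manifest → ~declare_conflict), we obtain O(~declare_conflict).
From O(~declare_conflict) and premise 3, O(~declare_conflict → adjourn_session), we obtain O(adjourn_session).
Premise 6 is O(~stow_gear → ~adjourn_session); contrapositively O(adjourn_session → stow_gear). Since O(adjourn_session) holds, K gives O(stow_gear).
Premise 4 is O(log_credential → ~stow_gear); contrapositively O(stow_gear → ~log_credential). Since O(stow_gear) holds, K gives O(~log_credential).
With premise 8, O(~log_credential → inspect_complaint), the K-axiom yields O(inspect_complaint).
But premise 5 directly asserts O(~inspect_complaint).
We now have both O(inspect_complaint) and O(~inspect_complaint) — inspect_complaint is simultaneously obligatory and forbidden, violating the D-axiom.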